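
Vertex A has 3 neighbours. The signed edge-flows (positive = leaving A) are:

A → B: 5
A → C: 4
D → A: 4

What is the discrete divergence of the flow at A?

Divergence = sum of outgoing flows = 5 + 4 + (-4) = 5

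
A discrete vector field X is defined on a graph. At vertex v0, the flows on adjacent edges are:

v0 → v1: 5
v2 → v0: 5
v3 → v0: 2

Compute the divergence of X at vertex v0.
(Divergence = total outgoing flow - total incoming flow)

Divergence = sum of outgoing flows = 5 + (-5) + (-2) = -2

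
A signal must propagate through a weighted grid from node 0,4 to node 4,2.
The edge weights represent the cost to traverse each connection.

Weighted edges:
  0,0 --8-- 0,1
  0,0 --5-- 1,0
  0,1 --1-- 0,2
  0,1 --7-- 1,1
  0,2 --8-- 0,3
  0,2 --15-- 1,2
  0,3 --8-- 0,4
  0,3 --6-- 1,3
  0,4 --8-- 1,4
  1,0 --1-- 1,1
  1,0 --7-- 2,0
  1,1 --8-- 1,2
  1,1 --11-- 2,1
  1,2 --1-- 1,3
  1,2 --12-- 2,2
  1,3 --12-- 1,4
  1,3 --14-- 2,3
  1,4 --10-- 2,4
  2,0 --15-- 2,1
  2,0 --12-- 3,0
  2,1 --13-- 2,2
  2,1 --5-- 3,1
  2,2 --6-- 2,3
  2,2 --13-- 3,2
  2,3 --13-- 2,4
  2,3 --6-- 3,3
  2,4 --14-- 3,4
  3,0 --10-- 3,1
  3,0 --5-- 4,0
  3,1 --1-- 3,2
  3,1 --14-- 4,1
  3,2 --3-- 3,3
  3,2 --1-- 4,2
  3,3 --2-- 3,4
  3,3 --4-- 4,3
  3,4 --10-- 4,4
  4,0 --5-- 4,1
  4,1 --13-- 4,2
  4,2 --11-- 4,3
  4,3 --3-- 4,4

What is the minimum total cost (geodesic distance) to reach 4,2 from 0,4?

Shortest path: 0,4 → 0,3 → 1,3 → 2,3 → 3,3 → 3,2 → 4,2, total weight = 38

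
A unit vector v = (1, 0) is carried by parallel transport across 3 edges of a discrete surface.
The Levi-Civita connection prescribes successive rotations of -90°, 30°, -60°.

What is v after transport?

Total rotation: (-90°) + 30° + (-60°) = -120°. Final vector: (-0.5000, -0.8660)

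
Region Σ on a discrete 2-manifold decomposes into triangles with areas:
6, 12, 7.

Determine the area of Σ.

6 + 12 + 7 = 25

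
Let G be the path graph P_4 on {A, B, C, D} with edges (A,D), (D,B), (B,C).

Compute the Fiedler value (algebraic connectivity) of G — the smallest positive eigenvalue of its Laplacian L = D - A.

The path graph P_n has Laplacian eigenvalues λ_k = 2 − 2cos(kπ/n), k = 0, 1, …, n−1. Here n = 4:
k=0: 2 − 2cos(0) = 0.0; k=1: 2 − 2cos(π/4) = 0.5858; k=2: 2 − 2cos(π/2) = 2.0; k=3: 2 − 2cos(3π/4) = 3.4142.
Laplacian eigenvalues: [0.0, 0.5858, 2.0, 3.4142]. Algebraic connectivity (smallest non-zero eigenvalue) = 0.5858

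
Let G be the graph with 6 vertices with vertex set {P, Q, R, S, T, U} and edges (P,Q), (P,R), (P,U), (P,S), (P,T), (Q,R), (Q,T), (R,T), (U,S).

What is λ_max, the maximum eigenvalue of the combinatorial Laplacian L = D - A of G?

Degrees: deg(P) = 5, deg(Q) = 3, deg(R) = 3, deg(S) = 2, deg(T) = 3, deg(U) = 2.
L = D − A with rows/columns ordered (P, Q, R, S, T, U):
  [ 5, -1, -1, -1, -1, -1]
  [-1,  3, -1,  0, -1,  0]
  [-1, -1,  3,  0, -1,  0]
  [-1,  0,  0,  2,  0, -1]
  [-1, -1, -1,  0,  3,  0]
  [-1,  0,  0, -1,  0,  2]
Characteristic polynomial: det(λI − L) = λ(λ − 1)(λ − 3)(λ − 4)²(λ − 6).
Roots: λ = 0; (λ − 1) = 0 ⇒ λ = 1; (λ − 3) = 0 ⇒ λ = 3; (λ − 4) = 0 ⇒ λ = 4 (multiplicity 2); (λ − 6) = 0 ⇒ λ = 6.
(Check: the roots sum (with multiplicity) to 18, matching trace L = Σdeg = 2·9 = 18.)
Laplacian eigenvalues: [0.0, 1.0, 3.0, 4.0, 4.0, 6.0]. Largest eigenvalue (spectral radius) = 6.0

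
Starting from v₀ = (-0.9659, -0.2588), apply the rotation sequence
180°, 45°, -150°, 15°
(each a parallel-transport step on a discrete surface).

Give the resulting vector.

Total rotation: 180° + 45° + (-150°) + 15° = 90°. Final vector: (0.2588, -0.9659)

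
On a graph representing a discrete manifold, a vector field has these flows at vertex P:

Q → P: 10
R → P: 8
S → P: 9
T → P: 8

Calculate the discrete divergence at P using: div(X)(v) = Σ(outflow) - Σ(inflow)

Divergence = sum of outgoing flows = (-10) + (-8) + (-9) + (-8) = -35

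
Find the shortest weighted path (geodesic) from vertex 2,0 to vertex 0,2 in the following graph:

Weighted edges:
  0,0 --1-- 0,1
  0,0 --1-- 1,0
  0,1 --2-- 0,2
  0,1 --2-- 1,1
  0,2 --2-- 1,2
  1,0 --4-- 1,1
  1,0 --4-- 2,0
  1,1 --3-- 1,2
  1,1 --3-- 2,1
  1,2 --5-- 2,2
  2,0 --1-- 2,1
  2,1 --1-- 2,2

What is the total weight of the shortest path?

Shortest path: 2,0 → 2,1 → 1,1 → 0,1 → 0,2, total weight = 8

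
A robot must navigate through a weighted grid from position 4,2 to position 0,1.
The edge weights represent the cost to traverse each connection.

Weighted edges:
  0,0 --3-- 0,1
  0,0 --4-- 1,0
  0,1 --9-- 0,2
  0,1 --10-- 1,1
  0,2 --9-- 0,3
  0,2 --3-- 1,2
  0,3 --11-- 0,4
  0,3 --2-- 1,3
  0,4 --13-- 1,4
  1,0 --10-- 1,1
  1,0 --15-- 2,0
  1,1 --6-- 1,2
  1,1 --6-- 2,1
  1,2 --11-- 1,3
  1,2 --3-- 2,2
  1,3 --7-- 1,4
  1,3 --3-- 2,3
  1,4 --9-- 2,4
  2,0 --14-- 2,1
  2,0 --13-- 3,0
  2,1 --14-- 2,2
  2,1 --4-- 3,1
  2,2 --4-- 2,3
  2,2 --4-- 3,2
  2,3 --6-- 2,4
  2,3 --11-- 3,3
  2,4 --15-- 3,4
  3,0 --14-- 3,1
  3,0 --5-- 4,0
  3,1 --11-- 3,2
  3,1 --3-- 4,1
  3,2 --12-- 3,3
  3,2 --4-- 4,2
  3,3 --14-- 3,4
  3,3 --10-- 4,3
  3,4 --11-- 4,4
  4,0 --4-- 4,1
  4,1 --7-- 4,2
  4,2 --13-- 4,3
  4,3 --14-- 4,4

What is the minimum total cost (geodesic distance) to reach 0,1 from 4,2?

Shortest path: 4,2 → 3,2 → 2,2 → 1,2 → 0,2 → 0,1, total weight = 23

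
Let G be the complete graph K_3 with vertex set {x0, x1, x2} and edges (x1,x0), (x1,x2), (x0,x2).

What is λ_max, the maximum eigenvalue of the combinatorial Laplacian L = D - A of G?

For the complete graph K_n, L = nI − J (J = all-ones matrix). J has eigenvalues n (once, eigenvector 𝟙) and 0 (multiplicity n−1), so L has eigenvalues 0 (once) and n (multiplicity n−1). Here n = 3: eigenvalue 0 once and 3 with multiplicity 2.
Laplacian eigenvalues: [0.0, 3.0, 3.0]. Largest eigenvalue (spectral radius) = 3.0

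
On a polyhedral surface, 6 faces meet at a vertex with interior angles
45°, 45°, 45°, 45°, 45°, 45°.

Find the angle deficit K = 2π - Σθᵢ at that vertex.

Sum of angles = 270°. K = 360° - 270° = 90°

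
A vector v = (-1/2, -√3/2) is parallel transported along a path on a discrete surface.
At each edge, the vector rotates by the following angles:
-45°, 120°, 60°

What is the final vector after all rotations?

Total rotation: (-45°) + 120° + 60° = 135°. Final vector: (0.9659, 0.2588)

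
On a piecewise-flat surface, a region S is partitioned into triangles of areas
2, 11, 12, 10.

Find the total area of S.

2 + 11 + 12 + 10 = 35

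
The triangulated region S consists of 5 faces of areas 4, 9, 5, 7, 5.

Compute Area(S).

4 + 9 + 5 + 7 + 5 = 30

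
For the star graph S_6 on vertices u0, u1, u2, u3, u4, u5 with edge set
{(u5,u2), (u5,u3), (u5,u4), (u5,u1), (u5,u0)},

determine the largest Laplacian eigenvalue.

The star S_6 is the complete bipartite graph K_{1,5} (one hub of degree 5, 5 leaves of degree 1). The Laplacian spectrum of K_{p,q} is 0, p (multiplicity q−1), q (multiplicity p−1), p+q. With p = 1, q = 5: 0 once, 1 with multiplicity 4, and 6 once. (Check: trace L = sum of degrees = 10 = 4·1 + 6.)
Laplacian eigenvalues: [0.0, 1.0, 1.0, 1.0, 1.0, 6.0]. Largest eigenvalue (spectral radius) = 6.0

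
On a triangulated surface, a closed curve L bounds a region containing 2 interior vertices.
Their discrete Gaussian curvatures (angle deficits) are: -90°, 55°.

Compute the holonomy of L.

Holonomy = total enclosed curvature = (-90°) + 55° = -35°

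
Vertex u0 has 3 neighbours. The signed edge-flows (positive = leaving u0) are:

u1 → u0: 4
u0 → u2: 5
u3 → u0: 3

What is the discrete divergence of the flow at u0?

Divergence = sum of outgoing flows = (-4) + 5 + (-3) = -2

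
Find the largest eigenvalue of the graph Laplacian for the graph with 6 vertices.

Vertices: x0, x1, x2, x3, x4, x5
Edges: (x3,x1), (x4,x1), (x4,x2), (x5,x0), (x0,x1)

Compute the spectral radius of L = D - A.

Degrees: deg(x0) = 2, deg(x1) = 3, deg(x2) = 1, deg(x3) = 1, deg(x4) = 2, deg(x5) = 1.
L = D − A with rows/columns ordered (x0, x1, x2, x3, x4, x5):
  [ 2, -1,  0,  0,  0, -1]
  [-1,  3,  0, -1, -1,  0]
  [ 0,  0,  1,  0, -1,  0]
  [ 0, -1,  0,  1,  0,  0]
  [ 0, -1, -1,  0,  2,  0]
  [-1,  0,  0,  0,  0,  1]
Characteristic polynomial: det(λI − L) = λ(λ² − 3λ + 1)(λ² − 5λ + 3)(λ − 2).
Roots: λ = 0; (λ² − 3λ + 1) = 0 ⇒ λ = (3 ± √5)/2 ≈ 0.382, 2.618; (λ² − 5λ + 3) = 0 ⇒ λ = (5 ± √13)/2 ≈ 0.6972, 4.3028; (λ − 2) = 0 ⇒ λ = 2.
(Check: the roots sum (with multiplicity) to 10, matching trace L = Σdeg = 2·5 = 10.)
Laplacian eigenvalues: [0.0, 0.382, 0.6972, 2.0, 2.618, 4.3028]. Largest eigenvalue (spectral radius) = 4.3028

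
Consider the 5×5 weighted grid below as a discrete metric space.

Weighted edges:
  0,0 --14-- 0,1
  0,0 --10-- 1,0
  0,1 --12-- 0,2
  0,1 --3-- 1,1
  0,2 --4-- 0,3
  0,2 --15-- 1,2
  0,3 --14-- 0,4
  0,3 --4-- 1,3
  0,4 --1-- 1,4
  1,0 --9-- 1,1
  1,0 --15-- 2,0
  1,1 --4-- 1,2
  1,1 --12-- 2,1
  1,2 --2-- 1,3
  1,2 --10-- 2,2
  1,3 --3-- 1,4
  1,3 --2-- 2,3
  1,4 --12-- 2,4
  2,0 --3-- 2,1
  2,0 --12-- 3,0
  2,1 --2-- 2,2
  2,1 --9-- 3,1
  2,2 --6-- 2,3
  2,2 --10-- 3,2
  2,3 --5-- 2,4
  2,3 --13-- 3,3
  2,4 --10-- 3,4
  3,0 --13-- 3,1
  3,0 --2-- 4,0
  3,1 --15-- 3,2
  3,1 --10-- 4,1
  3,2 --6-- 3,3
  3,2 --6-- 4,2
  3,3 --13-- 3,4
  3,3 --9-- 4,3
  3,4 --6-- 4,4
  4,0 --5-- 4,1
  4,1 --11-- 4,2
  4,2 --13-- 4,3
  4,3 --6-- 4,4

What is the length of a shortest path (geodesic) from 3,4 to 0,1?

Shortest path: 3,4 → 2,4 → 2,3 → 1,3 → 1,2 → 1,1 → 0,1, total weight = 26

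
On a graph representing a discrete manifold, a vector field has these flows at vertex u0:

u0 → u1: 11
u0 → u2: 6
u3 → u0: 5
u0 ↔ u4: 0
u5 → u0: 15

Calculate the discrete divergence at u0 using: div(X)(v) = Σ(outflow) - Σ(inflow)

Divergence = sum of outgoing flows = 11 + 6 + (-5) + 0 + (-15) = -3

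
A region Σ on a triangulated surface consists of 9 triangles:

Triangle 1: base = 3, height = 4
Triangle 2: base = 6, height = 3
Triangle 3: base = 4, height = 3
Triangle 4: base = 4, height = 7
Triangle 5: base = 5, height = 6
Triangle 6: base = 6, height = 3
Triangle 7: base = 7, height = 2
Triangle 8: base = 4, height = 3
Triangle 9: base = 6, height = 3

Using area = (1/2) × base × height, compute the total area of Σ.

(1/2)×3×4 + (1/2)×6×3 + (1/2)×4×3 + (1/2)×4×7 + (1/2)×5×6 + (1/2)×6×3 + (1/2)×7×2 + (1/2)×4×3 + (1/2)×6×3 = 81.0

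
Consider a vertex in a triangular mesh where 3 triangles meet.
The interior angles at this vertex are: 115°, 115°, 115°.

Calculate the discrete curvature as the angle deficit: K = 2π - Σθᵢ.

Sum of angles = 345°. K = 360° - 345° = 15°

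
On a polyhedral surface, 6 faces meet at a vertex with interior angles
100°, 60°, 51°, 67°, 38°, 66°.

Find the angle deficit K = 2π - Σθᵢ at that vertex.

Sum of angles = 382°. K = 360° - 382° = -22° = -11π/90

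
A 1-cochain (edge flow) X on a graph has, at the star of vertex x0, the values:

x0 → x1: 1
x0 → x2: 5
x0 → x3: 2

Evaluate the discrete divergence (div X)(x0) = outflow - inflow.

Divergence = sum of outgoing flows = 1 + 5 + 2 = 8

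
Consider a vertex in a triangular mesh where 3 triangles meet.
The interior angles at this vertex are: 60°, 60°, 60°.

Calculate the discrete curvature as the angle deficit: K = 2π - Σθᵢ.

Sum of angles = 180°. K = 360° - 180° = 180° = π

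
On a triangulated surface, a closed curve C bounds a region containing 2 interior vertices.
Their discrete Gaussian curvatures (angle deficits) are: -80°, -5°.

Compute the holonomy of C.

Holonomy = total enclosed curvature = (-80°) + (-5°) = -85°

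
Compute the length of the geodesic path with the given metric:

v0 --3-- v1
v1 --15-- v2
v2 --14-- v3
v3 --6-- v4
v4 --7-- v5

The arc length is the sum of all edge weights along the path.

Arc length = 3 + 15 + 14 + 6 + 7 = 45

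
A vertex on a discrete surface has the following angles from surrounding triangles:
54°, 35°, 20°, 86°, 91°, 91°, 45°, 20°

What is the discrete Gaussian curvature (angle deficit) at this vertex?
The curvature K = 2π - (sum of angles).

Sum of angles = 442°. K = 360° - 442° = -82° = -41π/90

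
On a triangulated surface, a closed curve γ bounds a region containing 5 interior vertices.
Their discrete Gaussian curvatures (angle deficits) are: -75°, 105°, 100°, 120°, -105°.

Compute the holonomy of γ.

Holonomy = total enclosed curvature = (-75°) + 105° + 100° + 120° + (-105°) = 145°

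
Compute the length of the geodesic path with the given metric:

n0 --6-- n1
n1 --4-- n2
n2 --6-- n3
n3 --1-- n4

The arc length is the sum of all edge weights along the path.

Arc length = 6 + 4 + 6 + 1 = 17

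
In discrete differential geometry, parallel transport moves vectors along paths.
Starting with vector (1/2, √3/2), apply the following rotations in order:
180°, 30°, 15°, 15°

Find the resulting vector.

Total rotation: 180° + 30° + 15° + 15° = 240° ≡ -120° (mod 360°). Final vector: (0.5000, -0.8660)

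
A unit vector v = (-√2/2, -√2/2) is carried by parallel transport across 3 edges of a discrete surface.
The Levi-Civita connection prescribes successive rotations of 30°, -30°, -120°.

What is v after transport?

Total rotation: 30° + (-30°) + (-120°) = -120°. Final vector: (-0.2588, 0.9659)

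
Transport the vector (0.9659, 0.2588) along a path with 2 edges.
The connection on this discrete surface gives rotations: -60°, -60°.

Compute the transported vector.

Total rotation: (-60°) + (-60°) = -120°. Final vector: (-0.2588, -0.9659)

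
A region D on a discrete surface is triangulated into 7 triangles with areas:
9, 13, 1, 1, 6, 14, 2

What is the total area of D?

9 + 13 + 1 + 1 + 6 + 14 + 2 = 46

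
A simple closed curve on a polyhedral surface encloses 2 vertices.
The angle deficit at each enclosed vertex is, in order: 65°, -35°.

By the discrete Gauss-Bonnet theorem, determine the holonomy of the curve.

Holonomy = total enclosed curvature = 65° + (-35°) = 30°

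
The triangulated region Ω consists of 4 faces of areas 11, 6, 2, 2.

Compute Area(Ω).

11 + 6 + 2 + 2 = 21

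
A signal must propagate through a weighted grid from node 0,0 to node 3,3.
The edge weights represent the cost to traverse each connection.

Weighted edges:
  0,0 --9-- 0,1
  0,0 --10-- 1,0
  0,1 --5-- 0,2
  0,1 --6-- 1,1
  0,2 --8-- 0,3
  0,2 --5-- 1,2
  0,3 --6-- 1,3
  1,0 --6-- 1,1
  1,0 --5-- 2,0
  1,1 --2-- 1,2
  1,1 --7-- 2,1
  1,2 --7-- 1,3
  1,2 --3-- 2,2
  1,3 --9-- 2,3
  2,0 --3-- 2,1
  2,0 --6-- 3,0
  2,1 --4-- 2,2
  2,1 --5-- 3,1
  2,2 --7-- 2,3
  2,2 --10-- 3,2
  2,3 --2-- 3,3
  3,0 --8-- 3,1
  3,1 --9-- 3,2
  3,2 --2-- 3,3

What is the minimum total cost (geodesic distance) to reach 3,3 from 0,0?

Shortest path: 0,0 → 0,1 → 1,1 → 1,2 → 2,2 → 2,3 → 3,3, total weight = 29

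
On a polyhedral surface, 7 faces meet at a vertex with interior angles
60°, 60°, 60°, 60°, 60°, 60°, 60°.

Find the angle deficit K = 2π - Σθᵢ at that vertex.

Sum of angles = 420°. K = 360° - 420° = -60°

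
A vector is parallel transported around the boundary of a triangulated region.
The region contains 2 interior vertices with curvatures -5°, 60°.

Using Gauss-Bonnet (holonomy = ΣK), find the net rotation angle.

Holonomy = total enclosed curvature = (-5°) + 60° = 55°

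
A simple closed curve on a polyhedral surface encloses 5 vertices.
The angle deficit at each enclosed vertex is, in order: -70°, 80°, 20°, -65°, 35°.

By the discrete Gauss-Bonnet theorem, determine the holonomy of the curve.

Holonomy = total enclosed curvature = (-70°) + 80° + 20° + (-65°) + 35° = 0°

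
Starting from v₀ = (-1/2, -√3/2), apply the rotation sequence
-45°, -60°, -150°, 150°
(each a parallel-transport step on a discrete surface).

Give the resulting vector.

Total rotation: (-45°) + (-60°) + (-150°) + 150° = -105°. Final vector: (-0.7071, 0.7071)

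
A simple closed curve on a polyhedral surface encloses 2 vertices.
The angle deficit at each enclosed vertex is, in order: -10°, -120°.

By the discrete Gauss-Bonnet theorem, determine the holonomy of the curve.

Holonomy = total enclosed curvature = (-10°) + (-120°) = -130°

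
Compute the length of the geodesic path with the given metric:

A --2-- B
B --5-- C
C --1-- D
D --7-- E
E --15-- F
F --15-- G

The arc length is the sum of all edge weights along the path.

Arc length = 2 + 5 + 1 + 7 + 15 + 15 = 45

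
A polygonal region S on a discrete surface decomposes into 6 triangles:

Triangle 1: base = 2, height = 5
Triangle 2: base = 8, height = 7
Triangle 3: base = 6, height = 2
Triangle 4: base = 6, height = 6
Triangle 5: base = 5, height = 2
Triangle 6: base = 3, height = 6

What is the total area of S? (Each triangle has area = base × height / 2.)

(1/2)×2×5 + (1/2)×8×7 + (1/2)×6×2 + (1/2)×6×6 + (1/2)×5×2 + (1/2)×3×6 = 71.0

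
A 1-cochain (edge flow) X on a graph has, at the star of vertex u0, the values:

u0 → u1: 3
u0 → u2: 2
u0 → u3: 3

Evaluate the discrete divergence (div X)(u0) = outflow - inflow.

Divergence = sum of outgoing flows = 3 + 2 + 3 = 8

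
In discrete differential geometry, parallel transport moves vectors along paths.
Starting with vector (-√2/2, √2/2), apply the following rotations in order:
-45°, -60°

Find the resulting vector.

Total rotation: (-45°) + (-60°) = -105°. Final vector: (0.8660, 0.5000)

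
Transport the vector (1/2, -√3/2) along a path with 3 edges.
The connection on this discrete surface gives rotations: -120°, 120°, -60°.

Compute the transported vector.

Total rotation: (-120°) + 120° + (-60°) = -60°. Final vector: (-0.5000, -0.8660)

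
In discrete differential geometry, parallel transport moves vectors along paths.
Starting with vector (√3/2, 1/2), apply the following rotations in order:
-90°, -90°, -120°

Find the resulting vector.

Total rotation: (-90°) + (-90°) + (-120°) = -300° ≡ 60° (mod 360°). Final vector: (0, 1)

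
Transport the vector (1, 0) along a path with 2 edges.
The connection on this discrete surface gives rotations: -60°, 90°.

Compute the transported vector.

Total rotation: (-60°) + 90° = 30°. Final vector: (0.8660, 0.5000)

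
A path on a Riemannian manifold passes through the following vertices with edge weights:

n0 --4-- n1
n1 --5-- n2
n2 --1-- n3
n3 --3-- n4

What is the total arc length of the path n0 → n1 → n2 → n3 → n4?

Arc length = 4 + 5 + 1 + 3 = 13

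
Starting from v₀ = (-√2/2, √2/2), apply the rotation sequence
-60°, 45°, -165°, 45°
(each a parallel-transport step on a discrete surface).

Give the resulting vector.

Total rotation: (-60°) + 45° + (-165°) + 45° = -135°. Final vector: (1, 0)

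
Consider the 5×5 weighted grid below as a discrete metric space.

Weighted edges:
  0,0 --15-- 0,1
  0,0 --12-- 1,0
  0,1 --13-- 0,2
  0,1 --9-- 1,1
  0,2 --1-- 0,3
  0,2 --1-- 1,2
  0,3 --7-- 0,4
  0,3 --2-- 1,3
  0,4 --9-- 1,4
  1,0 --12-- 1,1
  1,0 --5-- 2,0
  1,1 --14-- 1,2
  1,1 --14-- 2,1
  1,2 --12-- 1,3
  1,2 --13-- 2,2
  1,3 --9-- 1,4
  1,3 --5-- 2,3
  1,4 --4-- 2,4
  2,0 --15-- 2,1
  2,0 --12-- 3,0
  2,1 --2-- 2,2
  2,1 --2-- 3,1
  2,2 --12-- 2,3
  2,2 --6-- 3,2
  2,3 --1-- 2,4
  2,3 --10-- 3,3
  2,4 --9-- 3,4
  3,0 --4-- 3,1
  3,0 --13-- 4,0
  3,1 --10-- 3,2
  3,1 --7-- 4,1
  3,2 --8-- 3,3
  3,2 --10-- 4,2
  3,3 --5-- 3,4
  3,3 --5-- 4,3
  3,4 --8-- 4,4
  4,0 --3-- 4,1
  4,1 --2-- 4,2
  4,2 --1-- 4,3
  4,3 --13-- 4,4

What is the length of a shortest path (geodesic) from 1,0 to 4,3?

Shortest path: 1,0 → 2,0 → 3,0 → 3,1 → 4,1 → 4,2 → 4,3, total weight = 31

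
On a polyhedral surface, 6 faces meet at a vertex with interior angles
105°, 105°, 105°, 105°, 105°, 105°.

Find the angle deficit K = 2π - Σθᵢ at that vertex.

Sum of angles = 630°. K = 360° - 630° = -270° = -3π/2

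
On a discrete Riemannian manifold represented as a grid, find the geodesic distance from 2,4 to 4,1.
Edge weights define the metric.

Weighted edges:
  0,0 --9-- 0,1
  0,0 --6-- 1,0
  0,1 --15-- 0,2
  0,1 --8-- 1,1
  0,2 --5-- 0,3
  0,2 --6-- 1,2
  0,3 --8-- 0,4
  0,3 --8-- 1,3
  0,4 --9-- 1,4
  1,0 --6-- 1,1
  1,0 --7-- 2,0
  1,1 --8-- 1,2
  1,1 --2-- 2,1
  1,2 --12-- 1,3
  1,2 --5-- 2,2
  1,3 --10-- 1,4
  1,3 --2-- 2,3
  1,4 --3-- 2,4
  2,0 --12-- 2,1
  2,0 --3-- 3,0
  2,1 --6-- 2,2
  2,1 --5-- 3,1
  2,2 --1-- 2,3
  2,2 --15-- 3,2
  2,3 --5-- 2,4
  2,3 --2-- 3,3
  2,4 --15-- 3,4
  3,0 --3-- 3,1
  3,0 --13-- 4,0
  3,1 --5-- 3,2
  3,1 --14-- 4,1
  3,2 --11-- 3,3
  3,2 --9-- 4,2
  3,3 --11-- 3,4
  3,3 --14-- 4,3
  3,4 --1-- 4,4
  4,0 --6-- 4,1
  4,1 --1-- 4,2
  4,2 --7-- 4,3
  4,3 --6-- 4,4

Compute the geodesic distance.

Shortest path: 2,4 → 2,3 → 3,3 → 3,2 → 4,2 → 4,1, total weight = 28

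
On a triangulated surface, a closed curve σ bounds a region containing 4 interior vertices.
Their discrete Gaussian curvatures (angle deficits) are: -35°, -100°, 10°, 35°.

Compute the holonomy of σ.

Holonomy = total enclosed curvature = (-35°) + (-100°) + 10° + 35° = -90°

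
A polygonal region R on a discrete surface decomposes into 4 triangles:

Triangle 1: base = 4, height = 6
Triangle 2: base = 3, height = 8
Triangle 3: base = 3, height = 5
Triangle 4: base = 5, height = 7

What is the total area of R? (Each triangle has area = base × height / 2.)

(1/2)×4×6 + (1/2)×3×8 + (1/2)×3×5 + (1/2)×5×7 = 49.0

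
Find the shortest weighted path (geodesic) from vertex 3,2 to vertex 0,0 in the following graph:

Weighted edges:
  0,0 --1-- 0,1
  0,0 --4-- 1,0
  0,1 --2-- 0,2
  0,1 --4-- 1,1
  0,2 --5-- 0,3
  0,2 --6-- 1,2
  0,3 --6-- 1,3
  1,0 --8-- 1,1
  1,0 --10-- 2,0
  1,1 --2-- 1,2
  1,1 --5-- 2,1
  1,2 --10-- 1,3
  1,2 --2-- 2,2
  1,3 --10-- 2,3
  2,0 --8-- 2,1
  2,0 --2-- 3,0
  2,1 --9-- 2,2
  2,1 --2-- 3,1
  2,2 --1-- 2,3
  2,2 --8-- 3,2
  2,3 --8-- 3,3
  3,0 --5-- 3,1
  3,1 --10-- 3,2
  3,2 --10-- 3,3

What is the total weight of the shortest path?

Shortest path: 3,2 → 2,2 → 1,2 → 1,1 → 0,1 → 0,0, total weight = 17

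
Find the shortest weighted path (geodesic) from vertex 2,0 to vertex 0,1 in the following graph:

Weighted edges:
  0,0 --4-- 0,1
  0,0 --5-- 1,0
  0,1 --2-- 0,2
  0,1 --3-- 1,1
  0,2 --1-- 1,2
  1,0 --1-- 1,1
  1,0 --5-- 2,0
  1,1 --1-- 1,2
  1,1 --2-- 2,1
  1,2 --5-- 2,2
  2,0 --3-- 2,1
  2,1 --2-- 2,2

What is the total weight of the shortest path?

Shortest path: 2,0 → 2,1 → 1,1 → 0,1, total weight = 8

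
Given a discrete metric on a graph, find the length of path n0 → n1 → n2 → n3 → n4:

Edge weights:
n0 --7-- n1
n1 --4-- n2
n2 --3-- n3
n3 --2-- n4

Arc length = 7 + 4 + 3 + 2 = 16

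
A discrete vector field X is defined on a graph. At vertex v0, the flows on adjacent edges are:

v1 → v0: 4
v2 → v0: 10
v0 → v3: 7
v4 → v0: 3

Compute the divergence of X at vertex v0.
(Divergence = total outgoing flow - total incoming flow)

Divergence = sum of outgoing flows = (-4) + (-10) + 7 + (-3) = -10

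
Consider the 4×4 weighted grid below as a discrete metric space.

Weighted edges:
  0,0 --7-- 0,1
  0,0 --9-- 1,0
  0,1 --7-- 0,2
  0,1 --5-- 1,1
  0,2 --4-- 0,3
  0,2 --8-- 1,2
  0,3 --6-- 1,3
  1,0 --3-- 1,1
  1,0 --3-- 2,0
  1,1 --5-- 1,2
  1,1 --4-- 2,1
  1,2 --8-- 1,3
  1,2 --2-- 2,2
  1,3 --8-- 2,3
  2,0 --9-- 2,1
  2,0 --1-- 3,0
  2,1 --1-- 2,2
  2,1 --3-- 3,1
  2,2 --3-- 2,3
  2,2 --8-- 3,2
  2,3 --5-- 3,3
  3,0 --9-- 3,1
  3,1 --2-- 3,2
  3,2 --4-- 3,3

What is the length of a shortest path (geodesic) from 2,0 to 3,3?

Shortest path: 2,0 → 3,0 → 3,1 → 3,2 → 3,3, total weight = 16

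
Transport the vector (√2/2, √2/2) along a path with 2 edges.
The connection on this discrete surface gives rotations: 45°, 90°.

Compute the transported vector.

Total rotation: 45° + 90° = 135°. Final vector: (-1, 0)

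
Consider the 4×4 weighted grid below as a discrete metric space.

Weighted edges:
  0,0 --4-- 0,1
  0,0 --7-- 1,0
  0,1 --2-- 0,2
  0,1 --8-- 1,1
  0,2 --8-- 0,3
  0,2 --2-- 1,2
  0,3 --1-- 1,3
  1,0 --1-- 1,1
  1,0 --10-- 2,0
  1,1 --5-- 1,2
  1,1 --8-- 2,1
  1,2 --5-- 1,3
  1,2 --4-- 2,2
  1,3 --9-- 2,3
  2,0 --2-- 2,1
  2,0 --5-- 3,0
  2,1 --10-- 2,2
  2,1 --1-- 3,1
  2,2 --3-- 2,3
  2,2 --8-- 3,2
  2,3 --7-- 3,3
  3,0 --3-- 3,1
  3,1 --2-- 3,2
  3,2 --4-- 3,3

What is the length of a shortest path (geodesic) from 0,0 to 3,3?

Shortest path: 0,0 → 0,1 → 0,2 → 1,2 → 2,2 → 2,3 → 3,3, total weight = 22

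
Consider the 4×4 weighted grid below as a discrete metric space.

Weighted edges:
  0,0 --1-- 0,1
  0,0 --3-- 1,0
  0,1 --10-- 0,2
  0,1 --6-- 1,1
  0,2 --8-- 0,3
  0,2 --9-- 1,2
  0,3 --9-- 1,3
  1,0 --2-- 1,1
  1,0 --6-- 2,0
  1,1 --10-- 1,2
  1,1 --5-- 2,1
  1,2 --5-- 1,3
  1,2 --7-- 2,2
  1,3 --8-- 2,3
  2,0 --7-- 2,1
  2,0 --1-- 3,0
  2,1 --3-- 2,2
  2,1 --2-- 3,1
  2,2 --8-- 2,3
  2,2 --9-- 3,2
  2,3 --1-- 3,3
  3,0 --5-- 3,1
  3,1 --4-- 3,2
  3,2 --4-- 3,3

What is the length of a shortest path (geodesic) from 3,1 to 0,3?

Shortest path: 3,1 → 3,2 → 3,3 → 2,3 → 1,3 → 0,3, total weight = 26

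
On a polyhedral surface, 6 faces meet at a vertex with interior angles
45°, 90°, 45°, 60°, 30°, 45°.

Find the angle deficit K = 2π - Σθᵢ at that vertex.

Sum of angles = 315°. K = 360° - 315° = 45°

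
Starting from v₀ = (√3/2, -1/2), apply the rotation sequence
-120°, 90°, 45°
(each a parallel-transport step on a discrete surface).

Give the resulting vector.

Total rotation: (-120°) + 90° + 45° = 15°. Final vector: (0.9659, -0.2588)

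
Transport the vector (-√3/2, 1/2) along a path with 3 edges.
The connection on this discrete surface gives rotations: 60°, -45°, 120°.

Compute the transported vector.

Total rotation: 60° + (-45°) + 120° = 135°. Final vector: (0.2588, -0.9659)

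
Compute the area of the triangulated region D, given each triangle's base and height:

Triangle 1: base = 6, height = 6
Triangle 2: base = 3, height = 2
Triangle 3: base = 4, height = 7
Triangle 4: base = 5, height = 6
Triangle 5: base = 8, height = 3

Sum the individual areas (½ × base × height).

(1/2)×6×6 + (1/2)×3×2 + (1/2)×4×7 + (1/2)×5×6 + (1/2)×8×3 = 62.0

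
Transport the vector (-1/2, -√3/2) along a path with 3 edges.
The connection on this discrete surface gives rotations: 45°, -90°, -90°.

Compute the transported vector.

Total rotation: 45° + (-90°) + (-90°) = -135°. Final vector: (-0.2588, 0.9659)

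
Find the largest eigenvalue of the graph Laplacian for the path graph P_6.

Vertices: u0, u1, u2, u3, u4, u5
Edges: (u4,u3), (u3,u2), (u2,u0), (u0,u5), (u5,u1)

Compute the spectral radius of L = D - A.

The path graph P_n has Laplacian eigenvalues λ_k = 2 − 2cos(kπ/n), k = 0, 1, …, n−1. Here n = 6:
k=0: 2 − 2cos(0) = 0.0; k=1: 2 − 2cos(π/6) = 0.2679; k=2: 2 − 2cos(π/3) = 1.0; k=3: 2 − 2cos(π/2) = 2.0; k=4: 2 − 2cos(2π/3) = 3.0; k=5: 2 − 2cos(5π/6) = 3.7321.
Laplacian eigenvalues: [0.0, 0.2679, 1.0, 2.0, 3.0, 3.7321]. Largest eigenvalue (spectral radius) = 3.7321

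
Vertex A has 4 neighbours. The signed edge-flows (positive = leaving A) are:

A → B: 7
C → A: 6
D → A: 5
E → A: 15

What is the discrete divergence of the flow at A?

Divergence = sum of outgoing flows = 7 + (-6) + (-5) + (-15) = -19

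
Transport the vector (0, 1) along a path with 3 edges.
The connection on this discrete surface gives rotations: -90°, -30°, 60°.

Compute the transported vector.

Total rotation: (-90°) + (-30°) + 60° = -60°. Final vector: (0.8660, 0.5000)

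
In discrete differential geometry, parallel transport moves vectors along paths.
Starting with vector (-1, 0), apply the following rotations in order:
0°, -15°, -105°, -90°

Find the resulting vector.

Total rotation: 0° + (-15°) + (-105°) + (-90°) = -210° ≡ 150° (mod 360°). Final vector: (0.8660, -0.5000)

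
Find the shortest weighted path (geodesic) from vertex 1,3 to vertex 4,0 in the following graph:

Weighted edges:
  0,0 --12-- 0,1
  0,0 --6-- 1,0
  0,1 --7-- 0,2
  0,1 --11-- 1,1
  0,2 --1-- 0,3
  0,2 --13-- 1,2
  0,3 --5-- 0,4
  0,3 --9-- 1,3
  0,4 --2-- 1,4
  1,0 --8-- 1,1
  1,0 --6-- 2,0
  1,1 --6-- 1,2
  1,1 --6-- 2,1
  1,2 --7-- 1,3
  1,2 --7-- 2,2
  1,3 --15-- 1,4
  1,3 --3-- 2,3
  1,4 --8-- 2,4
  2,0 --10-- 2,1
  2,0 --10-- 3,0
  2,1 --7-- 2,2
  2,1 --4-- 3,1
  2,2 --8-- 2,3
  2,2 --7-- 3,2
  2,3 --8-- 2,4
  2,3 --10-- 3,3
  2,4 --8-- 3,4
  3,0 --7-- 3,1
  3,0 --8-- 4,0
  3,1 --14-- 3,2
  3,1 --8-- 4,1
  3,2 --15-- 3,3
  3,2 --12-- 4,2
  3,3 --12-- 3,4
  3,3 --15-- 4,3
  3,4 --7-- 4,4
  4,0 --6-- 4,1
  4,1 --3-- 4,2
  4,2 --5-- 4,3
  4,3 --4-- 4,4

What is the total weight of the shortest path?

Shortest path: 1,3 → 2,3 → 2,2 → 2,1 → 3,1 → 4,1 → 4,0, total weight = 36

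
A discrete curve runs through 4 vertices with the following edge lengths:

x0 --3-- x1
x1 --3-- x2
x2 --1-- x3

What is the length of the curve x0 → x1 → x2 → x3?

Arc length = 3 + 3 + 1 = 7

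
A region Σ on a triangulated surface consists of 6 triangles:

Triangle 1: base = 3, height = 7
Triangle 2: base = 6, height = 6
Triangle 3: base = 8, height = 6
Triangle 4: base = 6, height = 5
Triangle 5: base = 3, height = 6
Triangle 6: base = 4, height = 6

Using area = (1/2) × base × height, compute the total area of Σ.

(1/2)×3×7 + (1/2)×6×6 + (1/2)×8×6 + (1/2)×6×5 + (1/2)×3×6 + (1/2)×4×6 = 88.5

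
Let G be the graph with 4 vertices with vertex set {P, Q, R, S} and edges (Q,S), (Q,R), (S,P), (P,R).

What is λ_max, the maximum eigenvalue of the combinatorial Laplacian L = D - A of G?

Degrees: deg(P) = 2, deg(Q) = 2, deg(R) = 2, deg(S) = 2.
L = D − A with rows/columns ordered (P, Q, R, S):
  [ 2,  0, -1, -1]
  [ 0,  2, -1, -1]
  [-1, -1,  2,  0]
  [-1, -1,  0,  2]
Characteristic polynomial: det(λI − L) = λ(λ − 2)²(λ − 4).
Roots: λ = 0; (λ − 2) = 0 ⇒ λ = 2 (multiplicity 2); (λ − 4) = 0 ⇒ λ = 4.
(Check: the roots sum (with multiplicity) to 8, matching trace L = Σdeg = 2·4 = 8.)
Laplacian eigenvalues: [0.0, 2.0, 2.0, 4.0]. Largest eigenvalue (spectral radius) = 4.0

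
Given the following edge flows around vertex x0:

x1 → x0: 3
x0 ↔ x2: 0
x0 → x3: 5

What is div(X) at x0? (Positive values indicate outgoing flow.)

Divergence = sum of outgoing flows = (-3) + 0 + 5 = 2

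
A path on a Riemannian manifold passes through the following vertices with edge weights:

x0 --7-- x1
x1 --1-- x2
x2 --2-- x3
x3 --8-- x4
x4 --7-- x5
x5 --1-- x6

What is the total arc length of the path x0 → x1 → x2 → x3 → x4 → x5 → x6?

Arc length = 7 + 1 + 2 + 8 + 7 + 1 = 26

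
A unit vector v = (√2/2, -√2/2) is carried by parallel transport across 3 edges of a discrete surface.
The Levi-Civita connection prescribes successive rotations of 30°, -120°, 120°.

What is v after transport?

Total rotation: 30° + (-120°) + 120° = 30°. Final vector: (0.9659, -0.2588)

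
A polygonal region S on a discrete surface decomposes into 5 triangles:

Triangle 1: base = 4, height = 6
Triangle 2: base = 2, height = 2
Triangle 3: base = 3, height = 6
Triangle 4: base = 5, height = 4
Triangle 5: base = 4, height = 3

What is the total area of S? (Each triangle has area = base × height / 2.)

(1/2)×4×6 + (1/2)×2×2 + (1/2)×3×6 + (1/2)×5×4 + (1/2)×4×3 = 39.0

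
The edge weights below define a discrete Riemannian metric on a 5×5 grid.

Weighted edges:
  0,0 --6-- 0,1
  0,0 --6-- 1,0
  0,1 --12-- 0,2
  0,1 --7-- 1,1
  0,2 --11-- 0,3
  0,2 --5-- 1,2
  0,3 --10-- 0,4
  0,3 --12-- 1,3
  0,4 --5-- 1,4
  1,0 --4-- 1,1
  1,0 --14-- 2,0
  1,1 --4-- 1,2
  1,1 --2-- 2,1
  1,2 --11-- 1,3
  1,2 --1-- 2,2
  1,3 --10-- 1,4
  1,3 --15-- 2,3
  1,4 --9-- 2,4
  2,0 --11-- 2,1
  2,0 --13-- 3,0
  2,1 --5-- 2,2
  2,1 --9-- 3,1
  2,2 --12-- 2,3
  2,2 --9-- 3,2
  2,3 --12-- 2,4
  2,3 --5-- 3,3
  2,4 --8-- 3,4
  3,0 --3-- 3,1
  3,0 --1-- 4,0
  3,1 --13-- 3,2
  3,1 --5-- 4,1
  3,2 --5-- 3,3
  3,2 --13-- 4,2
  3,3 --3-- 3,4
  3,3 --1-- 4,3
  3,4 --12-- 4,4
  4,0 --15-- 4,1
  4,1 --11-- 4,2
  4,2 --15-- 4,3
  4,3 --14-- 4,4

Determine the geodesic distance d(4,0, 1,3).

Shortest path: 4,0 → 3,0 → 3,1 → 2,1 → 1,1 → 1,2 → 1,3, total weight = 30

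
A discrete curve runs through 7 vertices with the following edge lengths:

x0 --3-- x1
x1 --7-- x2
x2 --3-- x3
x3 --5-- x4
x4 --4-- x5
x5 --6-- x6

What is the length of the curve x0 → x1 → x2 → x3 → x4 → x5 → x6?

Arc length = 3 + 7 + 3 + 5 + 4 + 6 = 28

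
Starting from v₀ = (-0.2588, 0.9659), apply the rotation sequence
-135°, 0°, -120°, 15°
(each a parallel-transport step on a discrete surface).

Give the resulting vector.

Total rotation: (-135°) + 0° + (-120°) + 15° = -240° ≡ 120° (mod 360°). Final vector: (-0.7071, -0.7071)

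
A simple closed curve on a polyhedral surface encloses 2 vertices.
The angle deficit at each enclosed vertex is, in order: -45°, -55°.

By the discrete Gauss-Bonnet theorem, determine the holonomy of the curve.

Holonomy = total enclosed curvature = (-45°) + (-55°) = -100°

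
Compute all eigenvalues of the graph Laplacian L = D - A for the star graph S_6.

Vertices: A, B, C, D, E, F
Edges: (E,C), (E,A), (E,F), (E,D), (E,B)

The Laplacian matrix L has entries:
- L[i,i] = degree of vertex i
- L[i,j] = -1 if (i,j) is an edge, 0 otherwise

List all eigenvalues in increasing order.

The star S_6 is the complete bipartite graph K_{1,5} (one hub of degree 5, 5 leaves of degree 1). The Laplacian spectrum of K_{p,q} is 0, p (multiplicity q−1), q (multiplicity p−1), p+q. With p = 1, q = 5: 0 once, 1 with multiplicity 4, and 6 once. (Check: trace L = sum of degrees = 10 = 4·1 + 6.)
Laplacian eigenvalues (increasing order): [0.0, 1.0, 1.0, 1.0, 1.0, 6.0]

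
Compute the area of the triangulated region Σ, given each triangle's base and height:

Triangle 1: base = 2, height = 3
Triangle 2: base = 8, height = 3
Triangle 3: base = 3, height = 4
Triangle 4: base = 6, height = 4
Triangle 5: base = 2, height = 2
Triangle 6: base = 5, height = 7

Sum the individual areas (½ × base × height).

(1/2)×2×3 + (1/2)×8×3 + (1/2)×3×4 + (1/2)×6×4 + (1/2)×2×2 + (1/2)×5×7 = 52.5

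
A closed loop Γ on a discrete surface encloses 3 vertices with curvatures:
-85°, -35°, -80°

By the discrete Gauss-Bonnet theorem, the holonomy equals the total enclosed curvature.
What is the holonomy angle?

Holonomy = total enclosed curvature = (-85°) + (-35°) + (-80°) = -200°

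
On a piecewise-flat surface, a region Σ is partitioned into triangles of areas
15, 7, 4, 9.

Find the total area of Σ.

15 + 7 + 4 + 9 = 35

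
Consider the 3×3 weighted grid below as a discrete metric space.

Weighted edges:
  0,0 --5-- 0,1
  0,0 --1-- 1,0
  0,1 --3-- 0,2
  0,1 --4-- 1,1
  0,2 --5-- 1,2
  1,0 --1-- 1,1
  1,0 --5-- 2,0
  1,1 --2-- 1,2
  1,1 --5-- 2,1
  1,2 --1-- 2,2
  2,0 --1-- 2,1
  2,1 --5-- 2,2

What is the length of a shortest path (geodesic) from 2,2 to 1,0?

Shortest path: 2,2 → 1,2 → 1,1 → 1,0, total weight = 4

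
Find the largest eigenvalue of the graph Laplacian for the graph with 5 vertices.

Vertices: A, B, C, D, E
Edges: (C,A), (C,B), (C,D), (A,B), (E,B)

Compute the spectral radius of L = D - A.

Degrees: deg(A) = 2, deg(B) = 3, deg(C) = 3, deg(D) = 1, deg(E) = 1.
L = D − A with rows/columns ordered (A, B, C, D, E):
  [ 2, -1, -1,  0,  0]
  [-1,  3, -1,  0, -1]
  [-1, -1,  3, -1,  0]
  [ 0,  0, -1,  1,  0]
  [ 0, -1,  0,  0,  1]
Characteristic polynomial: det(λI − L) = λ(λ² − 5λ + 3)(λ² − 5λ + 5).
Roots: λ = 0; (λ² − 5λ + 3) = 0 ⇒ λ = (5 ± √13)/2 ≈ 0.6972, 4.3028; (λ² − 5λ + 5) = 0 ⇒ λ = (5 ± √5)/2 ≈ 1.382, 3.618.
(Check: the roots sum (with multiplicity) to 10, matching trace L = Σdeg = 2·5 = 10.)
Laplacian eigenvalues: [0.0, 0.6972, 1.382, 3.618, 4.3028]. Largest eigenvalue (spectral radius) = 4.3028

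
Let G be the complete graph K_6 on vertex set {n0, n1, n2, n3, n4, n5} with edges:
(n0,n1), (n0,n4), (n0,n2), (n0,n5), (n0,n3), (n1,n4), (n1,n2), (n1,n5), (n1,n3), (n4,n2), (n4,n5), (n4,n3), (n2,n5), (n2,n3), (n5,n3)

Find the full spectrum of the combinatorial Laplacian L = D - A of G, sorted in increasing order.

For the complete graph K_n, L = nI − J (J = all-ones matrix). J has eigenvalues n (once, eigenvector 𝟙) and 0 (multiplicity n−1), so L has eigenvalues 0 (once) and n (multiplicity n−1). Here n = 6: eigenvalue 0 once and 6 with multiplicity 5.
Laplacian eigenvalues (increasing order): [0.0, 6.0, 6.0, 6.0, 6.0, 6.0]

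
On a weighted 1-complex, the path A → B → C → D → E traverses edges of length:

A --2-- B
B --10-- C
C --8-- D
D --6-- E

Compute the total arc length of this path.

Arc length = 2 + 10 + 8 + 6 = 26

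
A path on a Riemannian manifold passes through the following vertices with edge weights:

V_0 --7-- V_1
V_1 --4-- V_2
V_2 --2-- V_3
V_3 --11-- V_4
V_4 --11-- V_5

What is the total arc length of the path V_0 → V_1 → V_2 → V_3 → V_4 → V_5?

Arc length = 7 + 4 + 2 + 11 + 11 = 35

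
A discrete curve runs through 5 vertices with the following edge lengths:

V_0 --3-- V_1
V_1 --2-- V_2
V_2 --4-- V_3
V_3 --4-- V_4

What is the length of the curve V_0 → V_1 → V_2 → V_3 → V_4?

Arc length = 3 + 2 + 4 + 4 = 13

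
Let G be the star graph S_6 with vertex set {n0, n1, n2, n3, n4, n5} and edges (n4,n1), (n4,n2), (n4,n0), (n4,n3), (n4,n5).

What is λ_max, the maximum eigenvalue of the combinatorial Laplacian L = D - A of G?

The star S_6 is the complete bipartite graph K_{1,5} (one hub of degree 5, 5 leaves of degree 1). The Laplacian spectrum of K_{p,q} is 0, p (multiplicity q−1), q (multiplicity p−1), p+q. With p = 1, q = 5: 0 once, 1 with multiplicity 4, and 6 once. (Check: trace L = sum of degrees = 10 = 4·1 + 6.)
Laplacian eigenvalues: [0.0, 1.0, 1.0, 1.0, 1.0, 6.0]. Largest eigenvalue (spectral radius) = 6.0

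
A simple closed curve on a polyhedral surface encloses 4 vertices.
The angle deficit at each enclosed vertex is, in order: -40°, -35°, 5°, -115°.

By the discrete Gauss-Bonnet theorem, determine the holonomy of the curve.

Holonomy = total enclosed curvature = (-40°) + (-35°) + 5° + (-115°) = -185°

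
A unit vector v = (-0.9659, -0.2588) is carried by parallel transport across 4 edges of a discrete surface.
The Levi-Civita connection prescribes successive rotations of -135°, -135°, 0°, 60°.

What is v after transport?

Total rotation: (-135°) + (-135°) + 0° + 60° = -210° ≡ 150° (mod 360°). Final vector: (0.9659, -0.2588)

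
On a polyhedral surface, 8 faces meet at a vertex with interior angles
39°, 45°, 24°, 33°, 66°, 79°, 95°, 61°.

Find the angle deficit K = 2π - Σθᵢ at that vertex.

Sum of angles = 442°. K = 360° - 442° = -82° = -41π/90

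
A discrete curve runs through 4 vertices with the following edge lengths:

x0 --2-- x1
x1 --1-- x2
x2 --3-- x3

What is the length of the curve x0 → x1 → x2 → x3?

Arc length = 2 + 1 + 3 = 6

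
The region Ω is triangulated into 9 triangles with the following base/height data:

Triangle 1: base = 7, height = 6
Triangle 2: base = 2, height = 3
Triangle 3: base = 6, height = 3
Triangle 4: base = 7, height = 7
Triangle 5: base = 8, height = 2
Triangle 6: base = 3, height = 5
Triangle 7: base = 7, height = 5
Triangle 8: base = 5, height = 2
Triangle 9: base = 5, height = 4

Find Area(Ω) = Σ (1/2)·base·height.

(1/2)×7×6 + (1/2)×2×3 + (1/2)×6×3 + (1/2)×7×7 + (1/2)×8×2 + (1/2)×3×5 + (1/2)×7×5 + (1/2)×5×2 + (1/2)×5×4 = 105.5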